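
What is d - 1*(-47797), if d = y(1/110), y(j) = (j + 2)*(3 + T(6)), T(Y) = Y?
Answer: 5259659/110 ≈ 47815.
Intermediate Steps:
y(j) = 18 + 9*j (y(j) = (j + 2)*(3 + 6) = (2 + j)*9 = 18 + 9*j)
d = 1989/110 (d = 18 + 9/110 = 1989/110 ≈ 18.082)
d - 1*(-47797) = 1989/110 - 1*(-47797) = 1989/110 + 47797 = 5259659/110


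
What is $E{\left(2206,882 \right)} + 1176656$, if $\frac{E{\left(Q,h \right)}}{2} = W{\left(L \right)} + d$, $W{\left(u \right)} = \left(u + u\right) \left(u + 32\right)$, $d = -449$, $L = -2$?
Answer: $1175518$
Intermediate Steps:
$W{\left(u \right)} = 2 u \left(32 + u\right)$
$E{\left(Q,h \right)} = -1138$ ($E{\left(Q,h \right)} = 2 \left(2 \left(-2\right) \left(32 - 2\right) - 449\right) = 2 \left(2 \left(-2\right) 30 - 449\right) = 2 \left(-120 - 449\right) = 2 \left(-569\right) = -1138$)
$E{\left(2206,882 \right)} + 1176656 = -1138 + 1176656 = 1175518$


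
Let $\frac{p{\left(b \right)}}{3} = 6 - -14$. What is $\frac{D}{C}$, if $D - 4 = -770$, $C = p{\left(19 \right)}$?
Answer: $- \frac{383}{30} \approx -12.767$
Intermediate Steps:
$p{\left(b \right)} = 60$ ($p{\left(b \right)} = 3 \left(6 - -14\right) = 3 \left(6 + 14\right) = 3 \cdot 20 = 60$)
$C = 60$
$D = -766$ ($D = 4 - 770 = -766$)
$\frac{D}{C} = - \frac{766}{60} = \left(-766\right) \frac{1}{60} = - \frac{383}{30}$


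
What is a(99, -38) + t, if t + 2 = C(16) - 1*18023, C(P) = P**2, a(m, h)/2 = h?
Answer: -17845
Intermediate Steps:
a(m, h) = 2*h
t = -17769 (t = -2 + (16**2 - 1*18023) = -2 + (256 - 18023) = -2 - 17767 = -17769)
a(99, -38) + t = 2*(-38) - 17769 = -76 - 17769 = -17845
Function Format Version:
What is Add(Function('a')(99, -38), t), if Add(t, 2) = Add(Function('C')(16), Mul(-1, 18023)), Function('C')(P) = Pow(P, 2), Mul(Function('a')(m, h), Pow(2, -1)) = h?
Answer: -17845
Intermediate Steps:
Function('a')(m, h) = Mul(2, h)
t = -17769 (t = Add(-2, Add(Pow(16, 2), Mul(-1, 18023))) = Add(-2, Add(256, -18023)) = Add(-2, -17767) = -17769)
Add(Function('a')(99, -38), t) = Add(Mul(2, -38), -17769) = Add(-76, -17769) = -17845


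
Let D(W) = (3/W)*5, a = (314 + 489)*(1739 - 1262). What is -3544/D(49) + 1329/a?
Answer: -2463541163/212795 ≈ -11577.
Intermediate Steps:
a = 383031 (a = 803*477 = 383031)
D(W) = 15/W
-3544/D(49) + 1329/a = -3544/(15/49) + 1329/383031 = -3544/(15*(1/49)) + 1329*(1/383031) = -3544/15/49 + 443/127677 = -3544*49/15 + 443/127677 = -173656/15 + 443/127677 = -2463541163/212795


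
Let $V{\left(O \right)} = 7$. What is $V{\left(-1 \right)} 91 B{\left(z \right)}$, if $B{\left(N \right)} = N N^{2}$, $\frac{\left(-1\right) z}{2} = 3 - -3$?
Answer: $-1100736$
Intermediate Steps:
$z = -12$ ($z = - 2 \left(3 - -3\right) = - 2 \left(3 + 3\right) = \left(-2\right) 6 = -12$)
$B{\left(N \right)} = N^{3}$
$V{\left(-1 \right)} 91 B{\left(z \right)} = 7 \cdot 91 \left(-12\right)^{3} = 637 \left(-1728\right) = -1100736$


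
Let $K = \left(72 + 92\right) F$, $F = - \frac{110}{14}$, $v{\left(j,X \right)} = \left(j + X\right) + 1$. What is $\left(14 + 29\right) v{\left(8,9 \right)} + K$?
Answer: $- \frac{3602}{7} \approx -514.57$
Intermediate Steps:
$v{\left(j,X \right)} = 1 + X + j$ ($v{\left(j,X \right)} = \left(X + j\right) + 1 = 1 + X + j$)
$F = - \frac{55}{7}$ ($F = \left(-110\right) \frac{1}{14} = - \frac{55}{7} \approx -7.8571$)
$K = - \frac{9020}{7}$ ($K = \left(72 + 92\right) \left(- \frac{55}{7}\right) = 164 \left(- \frac{55}{7}\right) = - \frac{9020}{7} \approx -1288.6$)
$\left(14 + 29\right) v{\left(8,9 \right)} + K = \left(14 + 29\right) \left(1 + 9 + 8\right) - \frac{9020}{7} = 43 \cdot 18 - \frac{9020}{7} = 774 - \frac{9020}{7} = - \frac{3602}{7}$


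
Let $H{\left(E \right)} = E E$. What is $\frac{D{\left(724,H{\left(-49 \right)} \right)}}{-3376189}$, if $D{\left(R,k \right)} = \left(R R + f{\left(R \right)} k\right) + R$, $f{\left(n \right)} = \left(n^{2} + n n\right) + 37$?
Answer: $- \frac{2517706889}{3376189} \approx -745.72$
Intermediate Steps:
$H{\left(E \right)} = E^{2}$
$f{\left(n \right)} = 37 + 2 n^{2}$ ($f{\left(n \right)} = \left(n^{2} + n^{2}\right) + 37 = 2 n^{2} + 37 = 37 + 2 n^{2}$)
$D{\left(R,k \right)} = R + R^{2} + k \left(37 + 2 R^{2}\right)$ ($D{\left(R,k \right)} = \left(R R + \left(37 + 2 R^{2}\right) k\right) + R = \left(R^{2} + k \left(37 + 2 R^{2}\right)\right) + R = R + R^{2} + k \left(37 + 2 R^{2}\right)$)
$\frac{D{\left(724,H{\left(-49 \right)} \right)}}{-3376189} = \frac{724 + 724^{2} + \left(-49\right)^{2} \left(37 + 2 \cdot 724^{2}\right)}{-3376189} = \left(724 + 524176 + 2401 \left(37 + 2 \cdot 524176\right)\right) \left(- \frac{1}{3376189}\right) = \left(724 + 524176 + 2401 \left(37 + 1048352\right)\right) \left(- \frac{1}{3376189}\right) = \left(724 + 524176 + 2401 \cdot 1048389\right) \left(- \frac{1}{3376189}\right) = \left(724 + 524176 + 2517181989\right) \left(- \frac{1}{3376189}\right) = 2517706889 \left(- \frac{1}{3376189}\right) = - \frac{2517706889}{3376189}$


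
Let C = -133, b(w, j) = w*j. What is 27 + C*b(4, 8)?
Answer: -4229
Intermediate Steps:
b(w, j) = j*w
27 + C*b(4, 8) = 27 - 1064*4 = 27 - 133*32 = 27 - 4256 = -4229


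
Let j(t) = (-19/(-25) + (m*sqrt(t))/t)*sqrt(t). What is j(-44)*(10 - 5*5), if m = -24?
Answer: 360 - 114*I*sqrt(11)/5 ≈ 360.0 - 75.619*I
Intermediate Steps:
j(t) = sqrt(t)*(19/25 - 24/sqrt(t)) (j(t) = (-19/(-25) + (-24*sqrt(t))/t)*sqrt(t) = (-19*(-1/25) - 24/sqrt(t))*sqrt(t) = (19/25 - 24/sqrt(t))*sqrt(t) = sqrt(t)*(19/25 - 24/sqrt(t)))
j(-44)*(10 - 5*5) = (-24 + 19*sqrt(-44)/25)*(10 - 5*5) = (-24 + 19*(2*I*sqrt(11))/25)*(10 - 25) = (-24 + 38*I*sqrt(11)/25)*(-15) = 360 - 114*I*sqrt(11)/5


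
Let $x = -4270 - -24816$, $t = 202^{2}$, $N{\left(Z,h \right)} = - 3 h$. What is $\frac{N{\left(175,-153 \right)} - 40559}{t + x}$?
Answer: $- \frac{802}{1227} \approx -0.65363$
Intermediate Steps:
$t = 40804$
$x = 20546$ ($x = -4270 + 24816 = 20546$)
$\frac{N{\left(175,-153 \right)} - 40559}{t + x} = \frac{\left(-3\right) \left(-153\right) - 40559}{40804 + 20546} = \frac{459 - 40559}{61350} = \left(-40100\right) \frac{1}{61350} = - \frac{802}{1227}$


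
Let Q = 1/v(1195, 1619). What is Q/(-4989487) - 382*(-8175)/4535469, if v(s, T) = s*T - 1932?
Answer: 10038448956217106627/14579334277666843173 ≈ 0.68854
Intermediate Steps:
v(s, T) = -1932 + T*s (v(s, T) = T*s - 1932 = -1932 + T*s)
Q = 1/1932773 (Q = 1/(-1932 + 1619*1195) = 1/(-1932 + 1934705) = 1/1932773 ≈ 5.1739e-7)
Q/(-4989487) - 382*(-8175)/4535469 = (1/1932773)/(-4989487) - 382*(-8175)/4535469 = (1/1932773)*(-1/4989487) + 3122850*(1/4535469) = -1/9643545757451 + 1040950/1511823 = 10038448956217106627/14579334277666843173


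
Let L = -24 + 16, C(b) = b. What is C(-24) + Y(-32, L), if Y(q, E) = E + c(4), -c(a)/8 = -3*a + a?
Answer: 32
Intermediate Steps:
L = -8
c(a) = 16*a (c(a) = -8*(-3*a + a) = -(-16)*a = 16*a)
Y(q, E) = 64 + E (Y(q, E) = E + 16*4 = E + 64 = 64 + E)
C(-24) + Y(-32, L) = -24 + (64 - 8) = -24 + 56 = 32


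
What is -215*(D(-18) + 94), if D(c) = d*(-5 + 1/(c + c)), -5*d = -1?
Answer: -719777/36 ≈ -19994.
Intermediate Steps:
d = ⅕ (d = -⅕*(-1) = ⅕ ≈ 0.20000)
D(c) = -1 + 1/(10*c) (D(c) = (-5 + 1/(c + c))/5 = (-5 + 1/(2*c))/5 = -1 + 1/(10*c))
-215*(D(-18) + 94) = -215*((⅒ - 1*(-18))/(-18) + 94) = -215*(-(⅒ + 18)/18 + 94) = -215*(-1/18*181/10 + 94) = -215*(-181/180 + 94) = -215*16739/180 = -719777/36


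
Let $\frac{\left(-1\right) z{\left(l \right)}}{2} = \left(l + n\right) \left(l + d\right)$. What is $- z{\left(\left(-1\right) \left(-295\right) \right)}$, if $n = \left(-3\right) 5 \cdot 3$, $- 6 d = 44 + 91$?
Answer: $136250$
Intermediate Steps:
$d = - \frac{45}{2}$ ($d = - \frac{44 + 91}{6} = \left(- \frac{1}{6}\right) 135 = - \frac{45}{2} \approx -22.5$)
$n = -45$ ($n = \left(-15\right) 3 = -45$)
$z{\left(l \right)} = - 2 \left(-45 + l\right) \left(- \frac{45}{2} + l\right)$ ($z{\left(l \right)} = - 2 \left(l - 45\right) \left(l - \frac{45}{2}\right) = - 2 \left(-45 + l\right) \left(- \frac{45}{2} + l\right)$)
$- z{\left(\left(-1\right) \left(-295\right) \right)} = - (-2025 - 2 \left(\left(-1\right) \left(-295\right)\right)^{2} + 135 \left(\left(-1\right) \left(-295\right)\right)) = - (-2025 - 2 \cdot 295^{2} + 135 \cdot 295) = - (-2025 - 174050 + 39825) = \left(-1\right) \left(-136250\right) = 136250$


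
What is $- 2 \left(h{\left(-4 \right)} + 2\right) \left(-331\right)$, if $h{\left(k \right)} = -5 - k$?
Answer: $662$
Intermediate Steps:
$- 2 \left(h{\left(-4 \right)} + 2\right) \left(-331\right) = - 2 \left(\left(-5 - -4\right) + 2\right) \left(-331\right) = - 2 \left(\left(-5 + 4\right) + 2\right) \left(-331\right) = - 2 \left(-1 + 2\right) \left(-331\right) = \left(-2\right) 1 \left(-331\right) = \left(-2\right) \left(-331\right) = 662$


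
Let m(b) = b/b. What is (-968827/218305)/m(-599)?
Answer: -968827/218305 ≈ -4.4380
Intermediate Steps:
m(b) = 1
(-968827/218305)/m(-599) = -968827/218305/1 = -968827*1/218305*1 = -968827/218305*1 = -968827/218305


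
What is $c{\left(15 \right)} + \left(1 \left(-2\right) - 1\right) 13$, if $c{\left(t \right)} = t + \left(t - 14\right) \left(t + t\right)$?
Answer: $6$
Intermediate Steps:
$c{\left(t \right)} = t + 2 t \left(-14 + t\right)$ ($c{\left(t \right)} = t + \left(-14 + t\right) 2 t = t + 2 t \left(-14 + t\right)$)
$c{\left(15 \right)} + \left(1 \left(-2\right) - 1\right) 13 = 15 \left(-27 + 2 \cdot 15\right) + \left(1 \left(-2\right) - 1\right) 13 = 15 \left(-27 + 30\right) + \left(-2 - 1\right) 13 = 15 \cdot 3 - 39 = 45 - 39 = 6$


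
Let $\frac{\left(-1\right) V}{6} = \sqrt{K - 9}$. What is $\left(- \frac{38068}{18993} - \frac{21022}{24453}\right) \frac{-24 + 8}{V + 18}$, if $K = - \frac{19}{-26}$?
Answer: $\frac{545701600}{411305103} + \frac{272850800 i \sqrt{5590}}{16040899017} \approx 1.3268 + 1.2718 i$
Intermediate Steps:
$K = \frac{19}{26}$ ($K = \left(-19\right) \left(- \frac{1}{26}\right) = \frac{19}{26} \approx 0.73077$)
$V = - \frac{3 i \sqrt{5590}}{13}$ ($V = - 6 \sqrt{\frac{19}{26} - 9} = - 6 \sqrt{- \frac{215}{26}} = - 6 \frac{i \sqrt{5590}}{26} = - \frac{3 i \sqrt{5590}}{13} \approx - 17.254 i$)
$\left(- \frac{38068}{18993} - \frac{21022}{24453}\right) \frac{-24 + 8}{V + 18} = \left(- \frac{38068}{18993} - \frac{21022}{24453}\right) \frac{-24 + 8}{- \frac{3 i \sqrt{5590}}{13} + 18} = \left(\left(-38068\right) \frac{1}{18993} - \frac{21022}{24453}\right) \left(- \frac{16}{18 - \frac{3 i \sqrt{5590}}{13}}\right) = \left(- \frac{38068}{18993} - \frac{21022}{24453}\right) \left(- \frac{16}{18 - \frac{3 i \sqrt{5590}}{13}}\right) = - \frac{34106350 \left(- \frac{16}{18 - \frac{3 i \sqrt{5590}}{13}}\right)}{11908611} = \frac{545701600}{11908611 \left(18 - \frac{3 i \sqrt{5590}}{13}\right)}$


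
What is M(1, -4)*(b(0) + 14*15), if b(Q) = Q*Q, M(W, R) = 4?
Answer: 840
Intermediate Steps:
b(Q) = Q**2
M(1, -4)*(b(0) + 14*15) = 4*(0**2 + 14*15) = 4*(0 + 210) = 4*210 = 840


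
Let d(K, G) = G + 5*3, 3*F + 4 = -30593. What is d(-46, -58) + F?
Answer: -10242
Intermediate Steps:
F = -10199 (F = -4/3 + (⅓)*(-30593) = -4/3 - 30593/3 = -10199)
d(K, G) = 15 + G (d(K, G) = G + 15 = 15 + G)
d(-46, -58) + F = (15 - 58) - 10199 = -43 - 10199 = -10242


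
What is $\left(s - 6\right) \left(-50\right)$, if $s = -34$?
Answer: $2000$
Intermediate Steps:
$\left(s - 6\right) \left(-50\right) = \left(-34 - 6\right) \left(-50\right) = \left(-40\right) \left(-50\right) = 2000$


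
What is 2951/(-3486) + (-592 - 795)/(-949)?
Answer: 27871/45318 ≈ 0.61501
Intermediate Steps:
2951/(-3486) + (-592 - 795)/(-949) = 2951*(-1/3486) - 1387*(-1/949) = -2951/3486 + 19/13 = 27871/45318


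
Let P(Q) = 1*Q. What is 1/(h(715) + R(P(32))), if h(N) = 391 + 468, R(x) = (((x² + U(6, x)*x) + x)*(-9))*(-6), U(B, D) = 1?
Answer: 1/59611 ≈ 1.6775e-5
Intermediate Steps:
P(Q) = Q
R(x) = 54*x² + 108*x (R(x) = (((x² + 1*x) + x)*(-9))*(-6) = (((x² + x) + x)*(-9))*(-6) = (((x + x²) + x)*(-9))*(-6) = ((x² + 2*x)*(-9))*(-6) = (-18*x - 9*x²)*(-6) = 54*x² + 108*x)
h(N) = 859
1/(h(715) + R(P(32))) = 1/(859 + 54*32*(2 + 32)) = 1/(859 + 54*32*34) = 1/(859 + 58752) = 1/59611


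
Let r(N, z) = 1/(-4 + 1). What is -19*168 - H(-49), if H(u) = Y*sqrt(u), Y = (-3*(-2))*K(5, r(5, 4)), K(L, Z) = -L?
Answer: -3192 + 210*I ≈ -3192.0 + 210.0*I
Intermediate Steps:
r(N, z) = -1/3 (r(N, z) = 1/(-3) = -1/3)
Y = -30 (Y = (-3*(-2))*(-1*5) = 6*(-5) = -30)
H(u) = -30*sqrt(u)
-19*168 - H(-49) = -19*168 - (-30)*sqrt(-49) = -3192 - (-30)*7*I = -3192 - (-210)*I = -3192 + 210*I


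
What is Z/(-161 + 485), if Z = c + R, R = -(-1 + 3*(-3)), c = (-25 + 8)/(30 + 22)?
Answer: 503/16848 ≈ 0.029855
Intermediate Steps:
c = -17/52 ≈ -0.32692
R = 10 (R = -(-1 - 9) = -1*(-10) = 10)
Z = 503/52 (Z = -17/52 + 10 = 503/52 ≈ 9.6731)
Z/(-161 + 485) = 503/(52*(-161 + 485)) = (503/52)/324 = (503/52)*(1/324) = 503/16848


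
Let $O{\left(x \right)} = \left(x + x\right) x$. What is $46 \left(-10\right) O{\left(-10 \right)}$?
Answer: $-92000$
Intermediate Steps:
$O{\left(x \right)} = 2 x^{2}$ ($O{\left(x \right)} = 2 x x = 2 x^{2}$)
$46 \left(-10\right) O{\left(-10 \right)} = 46 \left(-10\right) 2 \left(-10\right)^{2} = - 460 \cdot 2 \cdot 100 = \left(-460\right) 200 = -92000$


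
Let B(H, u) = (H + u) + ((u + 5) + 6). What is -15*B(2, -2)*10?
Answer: -1350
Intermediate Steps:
B(H, u) = 11 + H + 2*u (B(H, u) = (H + u) + ((5 + u) + 6) = (H + u) + (11 + u) = 11 + H + 2*u)
-15*B(2, -2)*10 = -15*(11 + 2 + 2*(-2))*10 = -15*(11 + 2 - 4)*10 = -15*9*10 = -135*10 = -1350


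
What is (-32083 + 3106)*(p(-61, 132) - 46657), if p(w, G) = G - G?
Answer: 1351979889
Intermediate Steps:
p(w, G) = 0
(-32083 + 3106)*(p(-61, 132) - 46657) = (-32083 + 3106)*(0 - 46657) = -28977*(-46657) = 1351979889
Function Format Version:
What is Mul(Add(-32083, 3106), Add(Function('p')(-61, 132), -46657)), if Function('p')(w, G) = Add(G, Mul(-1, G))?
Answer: 1351979889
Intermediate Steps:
Function('p')(w, G) = 0
Mul(Add(-32083, 3106), Add(Function('p')(-61, 132), -46657)) = Mul(Add(-32083, 3106), Add(0, -46657)) = Mul(-28977, -46657) = 1351979889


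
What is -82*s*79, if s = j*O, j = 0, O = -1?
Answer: 0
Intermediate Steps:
s = 0 (s = 0*(-1) = 0)
-82*s*79 = -82*0*79 = 0*79 = 0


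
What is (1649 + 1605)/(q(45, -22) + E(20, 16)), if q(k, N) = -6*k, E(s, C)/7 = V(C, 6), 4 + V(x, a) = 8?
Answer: -1627/121 ≈ -13.446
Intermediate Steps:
V(x, a) = 4 (V(x, a) = -4 + 8 = 4)
E(s, C) = 28 (E(s, C) = 7*4 = 28)
(1649 + 1605)/(q(45, -22) + E(20, 16)) = (1649 + 1605)/(-6*45 + 28) = 3254/(-270 + 28) = 3254/(-242) = 3254*(-1/242) = -1627/121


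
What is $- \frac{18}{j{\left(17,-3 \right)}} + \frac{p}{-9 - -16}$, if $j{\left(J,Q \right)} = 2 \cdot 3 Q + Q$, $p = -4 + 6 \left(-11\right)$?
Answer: $- \frac{64}{7} \approx -9.1429$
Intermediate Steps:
$p = -70$ ($p = -4 - 66 = -70$)
$j{\left(J,Q \right)} = 7 Q$ ($j{\left(J,Q \right)} = 6 Q + Q = 7 Q$)
$- \frac{18}{j{\left(17,-3 \right)}} + \frac{p}{-9 - -16} = - \frac{18}{7 \left(-3\right)} - \frac{70}{-9 - -16} = - \frac{18}{-21} - \frac{70}{-9 + 16} = \left(-18\right) \left(- \frac{1}{21}\right) - \frac{70}{7} = \frac{6}{7} - 10 = - \frac{64}{7}$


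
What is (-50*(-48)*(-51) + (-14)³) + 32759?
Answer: -92385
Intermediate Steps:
(-50*(-48)*(-51) + (-14)³) + 32759 = (2400*(-51) - 2744) + 32759 = (-122400 - 2744) + 32759 = -125144 + 32759 = -92385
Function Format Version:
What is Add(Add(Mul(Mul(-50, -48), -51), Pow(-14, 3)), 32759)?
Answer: -92385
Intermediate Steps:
Add(Add(Mul(Mul(-50, -48), -51), Pow(-14, 3)), 32759) = Add(Add(Mul(2400, -51), -2744), 32759) = Add(Add(-122400, -2744), 32759) = Add(-125144, 32759) = -92385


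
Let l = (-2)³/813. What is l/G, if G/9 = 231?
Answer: -8/1690227 ≈ -4.7331e-6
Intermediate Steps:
G = 2079 (G = 9*231 = 2079)
l = -8/813 (l = -8*1/813 = -8/813 ≈ -0.0098401)
l/G = -8/813/2079 = -8/813*1/2079 = -8/1690227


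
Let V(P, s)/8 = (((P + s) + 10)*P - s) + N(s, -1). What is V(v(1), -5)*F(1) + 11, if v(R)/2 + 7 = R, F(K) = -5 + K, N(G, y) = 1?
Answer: -2869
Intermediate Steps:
v(R) = -14 + 2*R
V(P, s) = 8 - 8*s + 8*P*(10 + P + s) (V(P, s) = 8*((((P + s) + 10)*P - s) + 1) = 8*(((10 + P + s)*P - s) + 1) = 8*((P*(10 + P + s) - s) + 1) = 8*((-s + P*(10 + P + s)) + 1) = 8*(1 - s + P*(10 + P + s)) = 8 - 8*s + 8*P*(10 + P + s))
V(v(1), -5)*F(1) + 11 = (8 - 8*(-5) + 8*(-14 + 2*1)² + 80*(-14 + 2*1) + 8*(-14 + 2*1)*(-5))*(-5 + 1) + 11 = (8 + 40 + 8*(-14 + 2)² + 80*(-14 + 2) + 8*(-14 + 2)*(-5))*(-4) + 11 = (8 + 40 + 8*(-12)² + 80*(-12) + 8*(-12)*(-5))*(-4) + 11 = (8 + 40 + 8*144 - 960 + 480)*(-4) + 11 = (8 + 40 + 1152 - 960 + 480)*(-4) + 11 = 720*(-4) + 11 = -2880 + 11 = -2869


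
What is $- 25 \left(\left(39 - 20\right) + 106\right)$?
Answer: $-3125$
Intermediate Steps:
$- 25 \left(\left(39 - 20\right) + 106\right) = - 25 \left(19 + 106\right) = \left(-25\right) 125 = -3125$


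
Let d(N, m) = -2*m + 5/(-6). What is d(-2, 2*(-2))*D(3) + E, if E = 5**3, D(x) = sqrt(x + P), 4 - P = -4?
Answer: 125 + 43*sqrt(11)/6 ≈ 148.77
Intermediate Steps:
P = 8 (P = 4 - 1*(-4) = 4 + 4 = 8)
D(x) = sqrt(8 + x) (D(x) = sqrt(x + 8) = sqrt(8 + x))
E = 125
d(N, m) = -5/6 - 2*m (d(N, m) = -2*m + 5*(-1/6) = -2*m - 5/6 = -5/6 - 2*m)
d(-2, 2*(-2))*D(3) + E = (-5/6 - 4*(-2))*sqrt(8 + 3) + 125 = (-5/6 - 2*(-4))*sqrt(11) + 125 = (-5/6 + 8)*sqrt(11) + 125 = 43*sqrt(11)/6 + 125 = 125 + 43*sqrt(11)/6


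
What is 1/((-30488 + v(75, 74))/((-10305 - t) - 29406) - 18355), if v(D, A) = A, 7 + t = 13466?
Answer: -26585/487952468 ≈ -5.4483e-5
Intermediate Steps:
t = 13459 (t = -7 + 13466 = 13459)
1/((-30488 + v(75, 74))/((-10305 - t) - 29406) - 18355) = 1/((-30488 + 74)/((-10305 - 1*13459) - 29406) - 18355) = 1/(-30414/((-10305 - 13459) - 29406) - 18355) = 1/(-30414/(-23764 - 29406) - 18355) = 1/(-30414/(-53170) - 18355) = 1/(-30414*(-1/53170) - 18355) = 1/(15207/26585 - 18355) = 1/(-487952468/26585) = -26585/487952468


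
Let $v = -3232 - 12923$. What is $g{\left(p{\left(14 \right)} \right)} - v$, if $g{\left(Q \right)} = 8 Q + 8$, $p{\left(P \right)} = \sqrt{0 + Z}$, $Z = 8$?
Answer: $16163 + 16 \sqrt{2} \approx 16186.0$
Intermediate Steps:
$p{\left(P \right)} = 2 \sqrt{2}$ ($p{\left(P \right)} = \sqrt{0 + 8} = \sqrt{8} = 2 \sqrt{2}$)
$v = -16155$
$g{\left(Q \right)} = 8 + 8 Q$
$g{\left(p{\left(14 \right)} \right)} - v = \left(8 + 8 \cdot 2 \sqrt{2}\right) - -16155 = \left(8 + 16 \sqrt{2}\right) + 16155 = 16163 + 16 \sqrt{2}$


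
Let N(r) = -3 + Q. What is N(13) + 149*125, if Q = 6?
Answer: 18628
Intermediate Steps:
N(r) = 3 (N(r) = -3 + 6 = 3)
N(13) + 149*125 = 3 + 149*125 = 3 + 18625 = 18628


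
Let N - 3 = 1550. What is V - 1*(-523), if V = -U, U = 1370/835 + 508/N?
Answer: 135130215/259351 ≈ 521.03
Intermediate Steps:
N = 1553 (N = 3 + 1550 = 1553)
U = 510358/259351 (U = 1370/835 + 508/1553 = 1370*(1/835) + 508*(1/1553) = 274/167 + 508/1553 = 510358/259351 ≈ 1.9678)
V = -510358/259351 (V = -1*510358/259351 = -510358/259351 ≈ -1.9678)
V - 1*(-523) = -510358/259351 - 1*(-523) = -510358/259351 + 523 = 135130215/259351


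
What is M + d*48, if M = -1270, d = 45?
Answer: 890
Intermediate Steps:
M + d*48 = -1270 + 45*48 = -1270 + 2160 = 890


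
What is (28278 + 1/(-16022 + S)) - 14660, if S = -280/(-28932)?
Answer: 1578149921375/115887056 ≈ 13618.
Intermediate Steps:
S = 70/7233 (S = -280*(-1/28932) = 70/7233 ≈ 0.0096779)
(28278 + 1/(-16022 + S)) - 14660 = (28278 + 1/(-16022 + 70/7233)) - 14660 = (28278 + 1/(-115887056/7233)) - 14660 = (28278 - 7233/115887056) - 14660 = 3277054162335/115887056 - 14660 = 1578149921375/115887056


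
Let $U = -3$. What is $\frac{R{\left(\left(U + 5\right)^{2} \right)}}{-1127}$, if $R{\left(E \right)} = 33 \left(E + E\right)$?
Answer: $- \frac{264}{1127} \approx -0.23425$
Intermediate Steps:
$R{\left(E \right)} = 66 E$ ($R{\left(E \right)} = 33 \cdot 2 E = 66 E$)
$\frac{R{\left(\left(U + 5\right)^{2} \right)}}{-1127} = \frac{66 \left(-3 + 5\right)^{2}}{-1127} = 66 \cdot 2^{2} \left(- \frac{1}{1127}\right) = 66 \cdot 4 \left(- \frac{1}{1127}\right) = 264 \left(- \frac{1}{1127}\right) = - \frac{264}{1127}$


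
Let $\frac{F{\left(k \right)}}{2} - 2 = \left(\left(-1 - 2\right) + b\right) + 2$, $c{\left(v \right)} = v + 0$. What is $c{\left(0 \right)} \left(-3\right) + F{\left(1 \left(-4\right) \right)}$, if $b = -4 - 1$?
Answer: $-8$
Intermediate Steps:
$b = -5$
$c{\left(v \right)} = v$
$F{\left(k \right)} = -8$ ($F{\left(k \right)} = 4 + 2 \left(\left(\left(-1 - 2\right) - 5\right) + 2\right) = 4 + 2 \left(\left(-3 - 5\right) + 2\right) = 4 + 2 \left(-8 + 2\right) = 4 + 2 \left(-6\right) = 4 - 12 = -8$)
$c{\left(0 \right)} \left(-3\right) + F{\left(1 \left(-4\right) \right)} = 0 \left(-3\right) - 8 = 0 - 8 = -8$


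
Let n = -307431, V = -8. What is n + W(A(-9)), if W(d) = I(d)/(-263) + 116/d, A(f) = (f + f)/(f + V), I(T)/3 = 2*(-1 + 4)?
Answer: -727430021/2367 ≈ -3.0732e+5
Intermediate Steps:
I(T) = 18 (I(T) = 3*(2*(-1 + 4)) = 3*(2*3) = 3*6 = 18)
A(f) = 2*f/(-8 + f) (A(f) = (f + f)/(f - 8) = (2*f)/(-8 + f) = 2*f/(-8 + f))
W(d) = -18/263 + 116/d (W(d) = 18/(-263) + 116/d = 18*(-1/263) + 116/d = -18/263 + 116/d)
n + W(A(-9)) = -307431 + (-18/263 + 116/((2*(-9)/(-8 - 9)))) = -307431 + (-18/263 + 116/((2*(-9)/(-17)))) = -307431 + (-18/263 + 116/((2*(-9)*(-1/17)))) = -307431 + (-18/263 + 116/(18/17)) = -307431 + (-18/263 + 116*(17/18)) = -307431 + (-18/263 + 986/9) = -307431 + 259156/2367 = -727430021/2367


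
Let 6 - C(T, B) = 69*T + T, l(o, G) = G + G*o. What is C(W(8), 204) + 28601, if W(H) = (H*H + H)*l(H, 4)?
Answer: -152833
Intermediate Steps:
W(H) = (4 + 4*H)*(H + H²) (W(H) = (H*H + H)*(4*(1 + H)) = (H² + H)*(4 + 4*H) = (H + H²)*(4 + 4*H) = (4 + 4*H)*(H + H²))
C(T, B) = 6 - 70*T (C(T, B) = 6 - (69*T + T) = 6 - 70*T)
C(W(8), 204) + 28601 = (6 - 280*8*(1 + 8)²) + 28601 = (6 - 280*8*9²) + 28601 = (6 - 280*8*81) + 28601 = (6 - 70*2592) + 28601 = (6 - 181440) + 28601 = -181434 + 28601 = -152833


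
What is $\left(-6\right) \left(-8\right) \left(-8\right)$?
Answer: $-384$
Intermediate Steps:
$\left(-6\right) \left(-8\right) \left(-8\right) = 48 \left(-8\right) = -384$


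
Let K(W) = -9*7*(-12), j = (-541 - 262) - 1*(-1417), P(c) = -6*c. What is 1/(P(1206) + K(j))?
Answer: -1/6480 ≈ -0.00015432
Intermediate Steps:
j = 614 (j = -803 + 1417 = 614)
K(W) = 756 (K(W) = -63*(-12) = 756)
1/(P(1206) + K(j)) = 1/(-6*1206 + 756) = 1/(-7236 + 756) = 1/(-6480) = -1/6480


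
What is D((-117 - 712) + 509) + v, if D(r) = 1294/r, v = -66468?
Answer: -10635527/160 ≈ -66472.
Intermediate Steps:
D((-117 - 712) + 509) + v = 1294/((-117 - 712) + 509) - 66468 = 1294/(-829 + 509) - 66468 = 1294/(-320) - 66468 = 1294*(-1/320) - 66468 = -647/160 - 66468 = -10635527/160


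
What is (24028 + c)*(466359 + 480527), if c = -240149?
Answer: -204641949206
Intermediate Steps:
(24028 + c)*(466359 + 480527) = (24028 - 240149)*(466359 + 480527) = -216121*946886 = -204641949206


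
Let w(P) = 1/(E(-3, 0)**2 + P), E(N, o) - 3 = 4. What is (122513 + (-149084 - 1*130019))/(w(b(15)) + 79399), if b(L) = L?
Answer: -10021760/5081537 ≈ -1.9722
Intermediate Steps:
E(N, o) = 7 (E(N, o) = 3 + 4 = 7)
w(P) = 1/(49 + P) (w(P) = 1/(7**2 + P) = 1/(49 + P))
(122513 + (-149084 - 1*130019))/(w(b(15)) + 79399) = (122513 + (-149084 - 1*130019))/(1/(49 + 15) + 79399) = (122513 + (-149084 - 130019))/(1/64 + 79399) = (122513 - 279103)/(1/64 + 79399) = -156590/5081537/64 = -156590*64/5081537 = -10021760/5081537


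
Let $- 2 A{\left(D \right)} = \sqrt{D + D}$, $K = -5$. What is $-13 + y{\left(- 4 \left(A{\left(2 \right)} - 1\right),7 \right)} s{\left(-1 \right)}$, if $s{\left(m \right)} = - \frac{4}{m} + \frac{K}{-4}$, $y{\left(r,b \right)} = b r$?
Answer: $281$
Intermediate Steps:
$A{\left(D \right)} = - \frac{\sqrt{2} \sqrt{D}}{2}$ ($A{\left(D \right)} = - \frac{\sqrt{D + D}}{2} = - \frac{\sqrt{2 D}}{2} = - \frac{\sqrt{2} \sqrt{D}}{2}$)
$s{\left(m \right)} = \frac{5}{4} - \frac{4}{m}$ ($s{\left(m \right)} = - \frac{4}{m} - \frac{5}{-4} = - \frac{4}{m} - - \frac{5}{4} = - \frac{4}{m} + \frac{5}{4} = \frac{5}{4} - \frac{4}{m}$)
$-13 + y{\left(- 4 \left(A{\left(2 \right)} - 1\right),7 \right)} s{\left(-1 \right)} = -13 + 7 \left(- 4 \left(- \frac{\sqrt{2} \sqrt{2}}{2} - 1\right)\right) \left(\frac{5}{4} - \frac{4}{-1}\right) = -13 + 7 \left(- 4 \left(-1 - 1\right)\right) \left(\frac{5}{4} - -4\right) = -13 + 7 \left(\left(-4\right) \left(-2\right)\right) \left(\frac{5}{4} + 4\right) = -13 + 7 \cdot 8 \cdot \frac{21}{4} = -13 + 56 \cdot \frac{21}{4} = -13 + 294 = 281$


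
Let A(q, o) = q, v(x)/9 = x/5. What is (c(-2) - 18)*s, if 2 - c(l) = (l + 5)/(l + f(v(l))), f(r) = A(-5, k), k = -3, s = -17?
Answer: 1853/7 ≈ 264.71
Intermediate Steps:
v(x) = 9*x/5 (v(x) = 9*(x/5) = 9*x/5)
f(r) = -5
c(l) = 2 - (5 + l)/(-5 + l) (c(l) = 2 - (l + 5)/(l - 5) = 2 - (5 + l)/(-5 + l))
(c(-2) - 18)*s = ((-15 - 2)/(-5 - 2) - 18)*(-17) = (-17/(-7) - 18)*(-17) = (-⅐*(-17) - 18)*(-17) = (17/7 - 18)*(-17) = -109/7*(-17) = 1853/7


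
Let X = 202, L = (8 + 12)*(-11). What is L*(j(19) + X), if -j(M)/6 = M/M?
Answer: -43120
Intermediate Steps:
L = -220 (L = 20*(-11) = -220)
j(M) = -6 (j(M) = -6*M/M = -6*1 = -6)
L*(j(19) + X) = -220*(-6 + 202) = -220*196 = -43120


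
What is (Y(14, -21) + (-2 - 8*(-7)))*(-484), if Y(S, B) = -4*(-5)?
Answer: -35816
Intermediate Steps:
Y(S, B) = 20
(Y(14, -21) + (-2 - 8*(-7)))*(-484) = (20 + (-2 - 8*(-7)))*(-484) = (20 + (-2 + 56))*(-484) = (20 + 54)*(-484) = 74*(-484) = -35816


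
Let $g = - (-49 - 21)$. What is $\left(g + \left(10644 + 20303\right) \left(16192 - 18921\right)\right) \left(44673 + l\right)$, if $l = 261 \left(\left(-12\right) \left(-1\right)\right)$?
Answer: $-4037337476865$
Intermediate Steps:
$g = 70$ ($g = \left(-1\right) \left(-70\right) = 70$)
$l = 3132$ ($l = 261 \cdot 12 = 3132$)
$\left(g + \left(10644 + 20303\right) \left(16192 - 18921\right)\right) \left(44673 + l\right) = \left(70 + \left(10644 + 20303\right) \left(16192 - 18921\right)\right) \left(44673 + 3132\right) = \left(70 + 30947 \left(-2729\right)\right) 47805 = \left(70 - 84454363\right) 47805 = \left(-84454293\right) 47805 = -4037337476865$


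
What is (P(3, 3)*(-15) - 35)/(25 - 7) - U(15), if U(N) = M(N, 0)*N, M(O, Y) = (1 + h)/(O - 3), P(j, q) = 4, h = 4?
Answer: -415/36 ≈ -11.528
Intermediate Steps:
M(O, Y) = 5/(-3 + O) (M(O, Y) = (1 + 4)/(O - 3) = 5/(-3 + O))
U(N) = 5*N/(-3 + N) (U(N) = (5/(-3 + N))*N = 5*N/(-3 + N))
(P(3, 3)*(-15) - 35)/(25 - 7) - U(15) = (4*(-15) - 35)/(25 - 7) - 5*15/(-3 + 15) = (-60 - 35)/18 - 5*15/12 = -95*1/18 - 5*15/12 = -95/18 - 1*25/4 = -95/18 - 25/4 = -415/36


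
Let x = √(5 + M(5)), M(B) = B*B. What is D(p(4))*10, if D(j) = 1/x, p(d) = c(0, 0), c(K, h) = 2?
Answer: √30/3 ≈ 1.8257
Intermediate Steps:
M(B) = B²
p(d) = 2
x = √30 (x = √(5 + 5²) = √(5 + 25) = √30 ≈ 5.4772)
D(j) = √30/30 (D(j) = 1/(√30) = √30/30)
D(p(4))*10 = (√30/30)*10 = √30/3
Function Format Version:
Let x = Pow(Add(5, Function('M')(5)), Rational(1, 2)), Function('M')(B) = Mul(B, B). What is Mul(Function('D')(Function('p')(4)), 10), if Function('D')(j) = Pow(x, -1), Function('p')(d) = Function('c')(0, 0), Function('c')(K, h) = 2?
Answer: Mul(Rational(1, 3), Pow(30, Rational(1, 2))) ≈ 1.8257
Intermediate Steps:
Function('M')(B) = Pow(B, 2)
Function('p')(d) = 2
x = Pow(30, Rational(1, 2)) (x = Pow(Add(5, Pow(5, 2)), Rational(1, 2)) = Pow(Add(5, 25), Rational(1, 2)) = Pow(30, Rational(1, 2)) ≈ 5.4772)
Function('D')(j) = Mul(Rational(1, 30), Pow(30, Rational(1, 2))) (Function('D')(j) = Pow(Pow(30, Rational(1, 2)), -1) = Mul(Rational(1, 30), Pow(30, Rational(1, 2))))
Mul(Function('D')(Function('p')(4)), 10) = Mul(Mul(Rational(1, 30), Pow(30, Rational(1, 2))), 10) = Mul(Rational(1, 3), Pow(30, Rational(1, 2)))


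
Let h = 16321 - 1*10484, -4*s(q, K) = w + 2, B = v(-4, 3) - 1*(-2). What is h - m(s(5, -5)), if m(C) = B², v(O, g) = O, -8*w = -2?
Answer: 5833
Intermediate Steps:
w = ¼ (w = -⅛*(-2) = ¼ ≈ 0.25000)
B = -2 (B = -4 - 1*(-2) = -4 + 2 = -2)
s(q, K) = -9/16 (s(q, K) = -(¼ + 2)/4 = -¼*9/4 = -9/16)
h = 5837 (h = 16321 - 10484 = 5837)
m(C) = 4 (m(C) = (-2)² = 4)
h - m(s(5, -5)) = 5837 - 1*4 = 5837 - 4 = 5833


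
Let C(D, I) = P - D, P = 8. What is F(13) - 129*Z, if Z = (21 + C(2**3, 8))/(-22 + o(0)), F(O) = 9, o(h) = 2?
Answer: 2889/20 ≈ 144.45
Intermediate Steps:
C(D, I) = 8 - D
Z = -21/20 (Z = (21 + (8 - 1*2**3))/(-22 + 2) = (21 + (8 - 1*8))/(-20) = (21 + (8 - 8))*(-1/20) = (21 + 0)*(-1/20) = 21*(-1/20) = -21/20 ≈ -1.0500)
F(13) - 129*Z = 9 - 129*(-21/20) = 9 + 2709/20 = 2889/20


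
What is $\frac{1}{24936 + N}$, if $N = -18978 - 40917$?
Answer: $- \frac{1}{34959} \approx -2.8605 \cdot 10^{-5}$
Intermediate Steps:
$N = -59895$ ($N = -18978 - 40917 = -59895$)
$\frac{1}{24936 + N} = \frac{1}{24936 - 59895} = \frac{1}{-34959} = - \frac{1}{34959}$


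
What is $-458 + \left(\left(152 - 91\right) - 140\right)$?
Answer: $-537$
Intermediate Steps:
$-458 + \left(\left(152 - 91\right) - 140\right) = -458 + \left(61 - 140\right) = -458 - 79 = -537$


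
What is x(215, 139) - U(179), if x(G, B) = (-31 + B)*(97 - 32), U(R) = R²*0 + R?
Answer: 6841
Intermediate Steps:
U(R) = R (U(R) = 0 + R = R)
x(G, B) = -2015 + 65*B (x(G, B) = (-31 + B)*65 = -2015 + 65*B)
x(215, 139) - U(179) = (-2015 + 65*139) - 1*179 = (-2015 + 9035) - 179 = 7020 - 179 = 6841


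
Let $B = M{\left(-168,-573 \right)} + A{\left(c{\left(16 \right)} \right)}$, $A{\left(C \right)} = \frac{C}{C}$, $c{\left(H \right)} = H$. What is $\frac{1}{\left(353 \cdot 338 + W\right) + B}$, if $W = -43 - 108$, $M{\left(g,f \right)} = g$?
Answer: $\frac{1}{118996} \approx 8.4036 \cdot 10^{-6}$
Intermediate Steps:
$W = -151$ ($W = -43 - 108 = -151$)
$A{\left(C \right)} = 1$
$B = -167$ ($B = -168 + 1 = -167$)
$\frac{1}{\left(353 \cdot 338 + W\right) + B} = \frac{1}{\left(353 \cdot 338 - 151\right) - 167} = \frac{1}{\left(119314 - 151\right) - 167} = \frac{1}{119163 - 167} = \frac{1}{118996}$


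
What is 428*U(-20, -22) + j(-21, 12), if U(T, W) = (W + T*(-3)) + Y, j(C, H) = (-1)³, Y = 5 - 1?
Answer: 17975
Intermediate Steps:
Y = 4
j(C, H) = -1
U(T, W) = 4 + W - 3*T (U(T, W) = (W + T*(-3)) + 4 = (W - 3*T) + 4 = 4 + W - 3*T)
428*U(-20, -22) + j(-21, 12) = 428*(4 - 22 - 3*(-20)) - 1 = 428*(4 - 22 + 60) - 1 = 428*42 - 1 = 17976 - 1 = 17975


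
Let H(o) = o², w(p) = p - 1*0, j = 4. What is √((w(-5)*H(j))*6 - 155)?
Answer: I*√635 ≈ 25.199*I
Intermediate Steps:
w(p) = p (w(p) = p + 0 = p)
√((w(-5)*H(j))*6 - 155) = √(-5*4²*6 - 155) = √(-5*16*6 - 155) = √(-80*6 - 155) = √(-480 - 155) = √(-635) = I*√635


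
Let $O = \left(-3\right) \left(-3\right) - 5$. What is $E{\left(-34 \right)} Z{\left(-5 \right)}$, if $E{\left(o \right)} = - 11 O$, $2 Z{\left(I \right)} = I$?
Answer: $110$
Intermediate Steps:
$O = 4$ ($O = 9 - 5 = 4$)
$Z{\left(I \right)} = \frac{I}{2}$
$E{\left(o \right)} = -44$ ($E{\left(o \right)} = \left(-11\right) 4 = -44$)
$E{\left(-34 \right)} Z{\left(-5 \right)} = - 44 \cdot \frac{1}{2} \left(-5\right) = \left(-44\right) \left(- \frac{5}{2}\right) = 110$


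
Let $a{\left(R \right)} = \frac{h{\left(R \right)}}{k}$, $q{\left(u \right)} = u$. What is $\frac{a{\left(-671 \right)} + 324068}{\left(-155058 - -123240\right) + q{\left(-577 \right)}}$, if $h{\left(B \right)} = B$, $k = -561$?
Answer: $- \frac{16527529}{1652145} \approx -10.004$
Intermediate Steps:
$a{\left(R \right)} = - \frac{R}{561}$ ($a{\left(R \right)} = \frac{R}{-561} = R \left(- \frac{1}{561}\right) = - \frac{R}{561}$)
$\frac{a{\left(-671 \right)} + 324068}{\left(-155058 - -123240\right) + q{\left(-577 \right)}} = \frac{\left(- \frac{1}{561}\right) \left(-671\right) + 324068}{\left(-155058 - -123240\right) - 577} = \frac{\frac{61}{51} + 324068}{\left(-155058 + 123240\right) - 577} = \frac{16527529}{51 \left(-31818 - 577\right)} = \frac{16527529}{51 \left(-32395\right)} = \frac{16527529}{51} \left(- \frac{1}{32395}\right) = - \frac{16527529}{1652145}$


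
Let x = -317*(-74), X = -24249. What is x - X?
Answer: 47707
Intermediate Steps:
x = 23458
x - X = 23458 - 1*(-24249) = 23458 + 24249 = 47707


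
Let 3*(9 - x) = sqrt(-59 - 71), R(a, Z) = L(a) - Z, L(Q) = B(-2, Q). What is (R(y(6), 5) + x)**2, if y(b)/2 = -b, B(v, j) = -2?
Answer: (6 - I*sqrt(130))**2/9 ≈ -10.444 - 15.202*I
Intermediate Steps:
L(Q) = -2
y(b) = -2*b (y(b) = 2*(-b) = -2*b)
R(a, Z) = -2 - Z
x = 9 - I*sqrt(130)/3 (x = 9 - sqrt(-59 - 71)/3 = 9 - I*sqrt(130)/3 ≈ 9.0 - 3.8006*I)
(R(y(6), 5) + x)**2 = ((-2 - 1*5) + (9 - I*sqrt(130)/3))**2 = ((-2 - 5) + (9 - I*sqrt(130)/3))**2 = (-7 + (9 - I*sqrt(130)/3))**2 = (2 - I*sqrt(130)/3)**2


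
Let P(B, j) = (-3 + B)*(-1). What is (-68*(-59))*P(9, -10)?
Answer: -24072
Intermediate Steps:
P(B, j) = 3 - B
(-68*(-59))*P(9, -10) = (-68*(-59))*(3 - 1*9) = 4012*(3 - 9) = 4012*(-6) = -24072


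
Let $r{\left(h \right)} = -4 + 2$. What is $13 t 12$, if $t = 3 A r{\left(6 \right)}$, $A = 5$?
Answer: $-4680$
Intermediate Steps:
$r{\left(h \right)} = -2$
$t = -30$ ($t = 3 \cdot 5 \left(-2\right) = 15 \left(-2\right) = -30$)
$13 t 12 = 13 \left(-30\right) 12 = \left(-390\right) 12 = -4680$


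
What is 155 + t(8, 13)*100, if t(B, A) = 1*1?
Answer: 255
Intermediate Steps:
t(B, A) = 1
155 + t(8, 13)*100 = 155 + 1*100 = 155 + 100 = 255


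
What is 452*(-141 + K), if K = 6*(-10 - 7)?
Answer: -109836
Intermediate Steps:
K = -102 (K = 6*(-17) = -102)
452*(-141 + K) = 452*(-141 - 102) = 452*(-243) = -109836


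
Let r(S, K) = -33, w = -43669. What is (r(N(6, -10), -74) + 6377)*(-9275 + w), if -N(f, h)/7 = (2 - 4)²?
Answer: -335876736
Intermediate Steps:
N(f, h) = -28 (N(f, h) = -7*(2 - 4)² = -7*(-2)² = -7*4 = -28)
(r(N(6, -10), -74) + 6377)*(-9275 + w) = (-33 + 6377)*(-9275 - 43669) = 6344*(-52944) = -335876736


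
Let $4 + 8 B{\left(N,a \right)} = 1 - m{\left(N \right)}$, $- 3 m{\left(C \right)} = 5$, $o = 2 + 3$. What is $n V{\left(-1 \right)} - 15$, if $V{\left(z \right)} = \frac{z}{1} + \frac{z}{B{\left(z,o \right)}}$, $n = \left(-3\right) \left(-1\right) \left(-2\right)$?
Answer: $-45$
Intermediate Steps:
$o = 5$
$n = -6$ ($n = 3 \left(-2\right) = -6$)
$m{\left(C \right)} = - \frac{5}{3}$ ($m{\left(C \right)} = \left(- \frac{1}{3}\right) 5 = - \frac{5}{3}$)
$B{\left(N,a \right)} = - \frac{1}{6}$ ($B{\left(N,a \right)} = - \frac{1}{2} + \frac{1 - - \frac{5}{3}}{8} = - \frac{1}{2} + \frac{1 + \frac{5}{3}}{8} = - \frac{1}{2} + \frac{1}{8} \cdot \frac{8}{3} = - \frac{1}{2} + \frac{1}{3} = - \frac{1}{6}$)
$V{\left(z \right)} = - 5 z$ ($V{\left(z \right)} = \frac{z}{1} + \frac{z}{- \frac{1}{6}} = z 1 + z \left(-6\right) = z - 6 z = - 5 z$)
$n V{\left(-1 \right)} - 15 = - 6 \left(\left(-5\right) \left(-1\right)\right) - 15 = \left(-6\right) 5 - 15 = -30 - 15 = -45$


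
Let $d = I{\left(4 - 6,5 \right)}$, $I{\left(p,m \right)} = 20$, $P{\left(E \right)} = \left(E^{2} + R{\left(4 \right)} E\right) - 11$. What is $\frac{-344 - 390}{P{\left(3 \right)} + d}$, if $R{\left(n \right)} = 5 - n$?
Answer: $- \frac{734}{21} \approx -34.952$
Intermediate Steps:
$P{\left(E \right)} = -11 + E + E^{2}$ ($P{\left(E \right)} = \left(E^{2} + \left(5 - 4\right) E\right) - 11 = \left(E^{2} + 1 E\right) - 11 = \left(E^{2} + E\right) - 11 = \left(E + E^{2}\right) - 11 = -11 + E + E^{2}$)
$d = 20$
$\frac{-344 - 390}{P{\left(3 \right)} + d} = \frac{-344 - 390}{\left(-11 + 3 + 3^{2}\right) + 20} = - \frac{734}{\left(-11 + 3 + 9\right) + 20} = - \frac{734}{1 + 20} = - \frac{734}{21}$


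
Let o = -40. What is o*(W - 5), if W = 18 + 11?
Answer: -960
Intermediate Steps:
W = 29
o*(W - 5) = -40*(29 - 5) = -40*24 = -960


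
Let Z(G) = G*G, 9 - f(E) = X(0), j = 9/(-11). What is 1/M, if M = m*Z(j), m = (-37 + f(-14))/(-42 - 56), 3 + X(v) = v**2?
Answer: 11858/2025 ≈ 5.8558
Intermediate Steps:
j = -9/11 (j = 9*(-1/11) = -9/11 ≈ -0.81818)
X(v) = -3 + v**2
f(E) = 12 (f(E) = 9 - (-3 + 0**2) = 9 - (-3 + 0) = 9 - 1*(-3) = 9 + 3 = 12)
Z(G) = G**2
m = 25/98 (m = (-37 + 12)/(-42 - 56) = -25/(-98) = -25*(-1/98) = 25/98 ≈ 0.25510)
M = 2025/11858 (M = 25*(-9/11)**2/98 = (25/98)*(81/121) = 2025/11858 ≈ 0.17077)
1/M = 1/(2025/11858) = 11858/2025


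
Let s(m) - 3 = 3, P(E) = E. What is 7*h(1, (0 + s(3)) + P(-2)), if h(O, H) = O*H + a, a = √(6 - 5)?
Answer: 35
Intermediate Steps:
a = 1 (a = √1 = 1)
s(m) = 6 (s(m) = 3 + 3 = 6)
h(O, H) = 1 + H*O (h(O, H) = O*H + 1 = H*O + 1 = 1 + H*O)
7*h(1, (0 + s(3)) + P(-2)) = 7*(1 + ((0 + 6) - 2)*1) = 7*(1 + (6 - 2)*1) = 7*(1 + 4*1) = 7*(1 + 4) = 7*5 = 35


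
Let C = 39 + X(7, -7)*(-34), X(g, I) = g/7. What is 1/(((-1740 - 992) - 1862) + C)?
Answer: -1/4589 ≈ -0.00021791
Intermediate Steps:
X(g, I) = g/7 (X(g, I) = g*(1/7) = g/7)
C = 5 (C = 39 + ((1/7)*7)*(-34) = 39 + 1*(-34) = 39 - 34 = 5)
1/(((-1740 - 992) - 1862) + C) = 1/(((-1740 - 992) - 1862) + 5) = 1/((-2732 - 1862) + 5) = 1/(-4594 + 5) = 1/(-4589) = -1/4589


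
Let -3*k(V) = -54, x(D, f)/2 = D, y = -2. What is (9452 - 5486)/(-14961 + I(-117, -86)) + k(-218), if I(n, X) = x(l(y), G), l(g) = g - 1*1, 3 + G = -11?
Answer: 88480/4989 ≈ 17.735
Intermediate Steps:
G = -14 (G = -3 - 11 = -14)
l(g) = -1 + g (l(g) = g - 1 = -1 + g)
x(D, f) = 2*D
I(n, X) = -6 (I(n, X) = 2*(-1 - 2) = 2*(-3) = -6)
k(V) = 18 (k(V) = -⅓*(-54) = 18)
(9452 - 5486)/(-14961 + I(-117, -86)) + k(-218) = (9452 - 5486)/(-14961 - 6) + 18 = 3966/(-14967) + 18 = 3966*(-1/14967) + 18 = -1322/4989 + 18 = 88480/4989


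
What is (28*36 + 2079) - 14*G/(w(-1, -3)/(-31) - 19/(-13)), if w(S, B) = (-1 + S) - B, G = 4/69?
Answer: 15333395/4968 ≈ 3086.4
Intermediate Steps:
G = 4/69 (G = 4*(1/69) = 4/69 ≈ 0.057971)
w(S, B) = -1 + S - B
(28*36 + 2079) - 14*G/(w(-1, -3)/(-31) - 19/(-13)) = (28*36 + 2079) - 56/(69*((-1 - 1 - 1*(-3))/(-31) - 19/(-13))) = (1008 + 2079) - 56/(69*((-1 - 1 + 3)*(-1/31) - 19*(-1/13))) = 3087 - 56/(69*(1*(-1/31) + 19/13)) = 3087 - 56/(69*(-1/31 + 19/13)) = 3087 - 56/(69*576/403) = 3087 - 56*403/(69*576) = 3087 - 14*403/9936 = 3087 - 2821/4968 = 15333395/4968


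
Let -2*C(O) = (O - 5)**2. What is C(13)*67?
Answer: -2144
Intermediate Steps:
C(O) = -(-5 + O)**2/2 (C(O) = -(O - 5)**2/2 = -(-5 + O)**2/2)
C(13)*67 = -(-5 + 13)**2/2*67 = -1/2*8**2*67 = -1/2*64*67 = -32*67 = -2144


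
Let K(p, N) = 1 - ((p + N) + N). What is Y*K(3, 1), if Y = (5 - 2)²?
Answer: -36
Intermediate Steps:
K(p, N) = 1 - p - 2*N (K(p, N) = 1 - ((N + p) + N) = 1 - (p + 2*N) = 1 + (-p - 2*N) = 1 - p - 2*N)
Y = 9 (Y = 3² = 9)
Y*K(3, 1) = 9*(1 - 1*3 - 2*1) = 9*(1 - 3 - 2) = 9*(-4) = -36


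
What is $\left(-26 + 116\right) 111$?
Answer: $9990$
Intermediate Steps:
$\left(-26 + 116\right) 111 = 90 \cdot 111 = 9990$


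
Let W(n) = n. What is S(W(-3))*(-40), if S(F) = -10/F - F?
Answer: -760/3 ≈ -253.33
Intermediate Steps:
S(F) = -F - 10/F
S(W(-3))*(-40) = (-1*(-3) - 10/(-3))*(-40) = (3 - 10*(-⅓))*(-40) = (3 + 10/3)*(-40) = (19/3)*(-40) = -760/3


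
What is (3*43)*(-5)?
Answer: -645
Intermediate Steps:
(3*43)*(-5) = 129*(-5) = -645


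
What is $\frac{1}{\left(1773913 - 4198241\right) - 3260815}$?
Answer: $- \frac{1}{5685143} \approx -1.759 \cdot 10^{-7}$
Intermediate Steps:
$\frac{1}{\left(1773913 - 4198241\right) - 3260815} = \frac{1}{-2424328 - 3260815} = \frac{1}{-5685143} = - \frac{1}{5685143}$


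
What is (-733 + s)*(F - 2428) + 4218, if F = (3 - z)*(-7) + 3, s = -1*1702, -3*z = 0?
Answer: 5960228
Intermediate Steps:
z = 0 (z = -⅓*0 = 0)
s = -1702
F = -18 (F = (3 - 1*0)*(-7) + 3 = (3 + 0)*(-7) + 3 = 3*(-7) + 3 = -21 + 3 = -18)
(-733 + s)*(F - 2428) + 4218 = (-733 - 1702)*(-18 - 2428) + 4218 = -2435*(-2446) + 4218 = 5956010 + 4218 = 5960228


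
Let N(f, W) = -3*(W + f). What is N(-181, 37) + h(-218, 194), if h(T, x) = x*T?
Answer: -41860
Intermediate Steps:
N(f, W) = -3*W - 3*f
h(T, x) = T*x
N(-181, 37) + h(-218, 194) = (-3*37 - 3*(-181)) - 218*194 = (-111 + 543) - 42292 = 432 - 42292 = -41860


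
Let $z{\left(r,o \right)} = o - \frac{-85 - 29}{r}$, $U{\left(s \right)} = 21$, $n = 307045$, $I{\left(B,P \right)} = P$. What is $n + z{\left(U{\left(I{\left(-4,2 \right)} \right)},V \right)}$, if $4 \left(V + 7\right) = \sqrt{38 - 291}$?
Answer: $\frac{2149304}{7} + \frac{i \sqrt{253}}{4} \approx 3.0704 \cdot 10^{5} + 3.9765 i$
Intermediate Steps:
$V = -7 + \frac{i \sqrt{253}}{4}$ ($V = -7 + \frac{\sqrt{38 - 291}}{4} = -7 + \frac{\sqrt{-253}}{4} = -7 + \frac{i \sqrt{253}}{4} \approx -7.0 + 3.9765 i$)
$z{\left(r,o \right)} = o + \frac{114}{r}$ ($z{\left(r,o \right)} = o - - \frac{114}{r} = o + \frac{114}{r}$)
$n + z{\left(U{\left(I{\left(-4,2 \right)} \right)},V \right)} = 307045 - \left(7 - \frac{38}{7} - \frac{i \sqrt{253}}{4}\right) = 307045 + \left(\left(-7 + \frac{i \sqrt{253}}{4}\right) + 114 \cdot \frac{1}{21}\right) = 307045 + \left(\left(-7 + \frac{i \sqrt{253}}{4}\right) + \frac{38}{7}\right) = 307045 - \left(\frac{11}{7} - \frac{i \sqrt{253}}{4}\right) = \frac{2149304}{7} + \frac{i \sqrt{253}}{4}$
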